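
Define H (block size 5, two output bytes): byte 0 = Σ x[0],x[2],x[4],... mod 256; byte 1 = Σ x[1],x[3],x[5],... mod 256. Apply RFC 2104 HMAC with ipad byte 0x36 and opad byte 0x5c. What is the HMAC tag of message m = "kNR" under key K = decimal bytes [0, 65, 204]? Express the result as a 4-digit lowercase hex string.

b22d

Key decimal bytes [0, 65, 204] = 00 41 cc is 3 bytes ≤ B = 5; zero-pad to 5 bytes: K' = 00 41 cc 00 00.
K' ⊕ ipad = 36 77 fa 36 36.  K' ⊕ opad = 5c 1d 90 5c 5c.
Inner input = (K'⊕ipad) ∥ m = 36 77 fa 36 36 ∥ 6b 4e 52.
Inner hash: even-index sum = 436 mod 256 = 180; odd-index sum = 362 mod 256 = 106 → b4 6a.
Outer input = (K'⊕opad) ∥ inner = 5c 1d 90 5c 5c ∥ b4 6a.
Outer hash (tag): even-index sum = 434 mod 256 = 178; odd-index sum = 301 mod 256 = 45 → b2 2d.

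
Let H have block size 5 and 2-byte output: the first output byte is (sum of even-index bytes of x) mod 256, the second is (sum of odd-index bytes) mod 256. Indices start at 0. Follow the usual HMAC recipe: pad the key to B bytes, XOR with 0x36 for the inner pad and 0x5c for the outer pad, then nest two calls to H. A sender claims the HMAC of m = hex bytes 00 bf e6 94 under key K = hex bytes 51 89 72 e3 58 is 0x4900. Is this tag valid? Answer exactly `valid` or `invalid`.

Key hex bytes 51 89 72 e3 58 is exactly B = 5 bytes: K' = 51 89 72 e3 58.
K' ⊕ ipad = 67 bf 44 d5 6e; K' ⊕ opad = 0d d5 2e bf 04.
Inner hash: even-index sum = 620 mod 256 = 108; odd-index sum = 634 mod 256 = 122 → 6c 7a.
Outer hash (recomputed tag): even-index sum = 185 mod 256 = 185; odd-index sum = 512 mod 256 = 0 → b9 00.
Recomputed tag = b900; claimed = 4900 → mismatch.

invalid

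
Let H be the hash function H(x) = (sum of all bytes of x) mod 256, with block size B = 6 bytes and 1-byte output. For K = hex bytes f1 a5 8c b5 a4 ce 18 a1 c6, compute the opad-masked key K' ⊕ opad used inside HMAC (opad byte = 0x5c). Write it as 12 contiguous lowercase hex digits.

Key hex bytes f1 a5 8c b5 a4 ce 18 a1 c6 is 9 bytes > B = 6, so hash it first: H(key) = c8, then zero-pad to 6 bytes: K' = c8 00 00 00 00 00.
XOR each byte with 0x5c: c8⊕5c=94, 00⊕5c=5c, 00⊕5c=5c, 00⊕5c=5c, 00⊕5c=5c, 00⊕5c=5c.

945c5c5c5c5c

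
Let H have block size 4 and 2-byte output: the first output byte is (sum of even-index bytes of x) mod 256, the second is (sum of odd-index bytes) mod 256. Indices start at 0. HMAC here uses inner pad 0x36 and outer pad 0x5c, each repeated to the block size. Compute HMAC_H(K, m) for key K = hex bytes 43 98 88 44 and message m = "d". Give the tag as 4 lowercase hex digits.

8afc

Key hex bytes 43 98 88 44 is exactly B = 4 bytes: K' = 43 98 88 44.
K' ⊕ ipad = 75 ae be 72.  K' ⊕ opad = 1f c4 d4 18.
Inner input = (K'⊕ipad) ∥ m = 75 ae be 72 ∥ 64.
Inner hash: even-index sum = 407 mod 256 = 151; odd-index sum = 288 mod 256 = 32 → 97 20.
Outer input = (K'⊕opad) ∥ inner = 1f c4 d4 18 ∥ 97 20.
Outer hash (tag): even-index sum = 394 mod 256 = 138; odd-index sum = 252 mod 256 = 252 → 8a fc.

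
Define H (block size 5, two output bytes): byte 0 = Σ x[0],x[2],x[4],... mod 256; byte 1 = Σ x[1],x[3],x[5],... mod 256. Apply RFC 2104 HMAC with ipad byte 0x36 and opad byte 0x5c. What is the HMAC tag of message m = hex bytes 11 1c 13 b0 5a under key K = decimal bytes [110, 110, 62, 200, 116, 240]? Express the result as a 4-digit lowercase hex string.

Key decimal bytes [110, 110, 62, 200, 116, 240] = 6e 6e 3e c8 74 f0 is 6 bytes > B = 5, so hash it first: H(key) = 20 26, then zero-pad to 5 bytes: K' = 20 26 00 00 00.
K' ⊕ ipad = 16 10 36 36 36.  K' ⊕ opad = 7c 7a 5c 5c 5c.
Inner input = (K'⊕ipad) ∥ m = 16 10 36 36 36 ∥ 11 1c 13 b0 5a.
Inner hash: even-index sum = 334 mod 256 = 78; odd-index sum = 196 mod 256 = 196 → 4e c4.
Outer input = (K'⊕opad) ∥ inner = 7c 7a 5c 5c 5c ∥ 4e c4.
Outer hash (tag): even-index sum = 504 mod 256 = 248; odd-index sum = 292 mod 256 = 36 → f8 24.

f824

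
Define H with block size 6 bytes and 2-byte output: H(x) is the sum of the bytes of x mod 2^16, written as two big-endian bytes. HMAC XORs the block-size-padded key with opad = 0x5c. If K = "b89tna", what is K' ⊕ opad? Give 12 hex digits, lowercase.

3e646528323d

Key "b89tna" = 62 38 39 74 6e 61 is exactly B = 6 bytes: K' = 62 38 39 74 6e 61.
XOR each byte with 0x5c: 62⊕5c=3e, 38⊕5c=64, 39⊕5c=65, 74⊕5c=28, 6e⊕5c=32, 61⊕5c=3d.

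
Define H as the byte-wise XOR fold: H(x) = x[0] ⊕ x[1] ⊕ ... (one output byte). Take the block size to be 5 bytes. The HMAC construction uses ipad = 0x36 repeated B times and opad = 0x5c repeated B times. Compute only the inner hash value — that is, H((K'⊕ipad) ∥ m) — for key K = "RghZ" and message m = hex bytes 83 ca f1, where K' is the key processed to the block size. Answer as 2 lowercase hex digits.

89

Key "RghZ" = 52 67 68 5a is 4 bytes ≤ B = 5; zero-pad to 5 bytes: K' = 52 67 68 5a 00.
K' ⊕ ipad = 64 51 5e 6c 36.
Inner input = 64 51 5e 6c 36 ∥ 83 ca f1.
Inner hash: XOR 64⊕51⊕5e⊕6c⊕36⊕83⊕ca⊕f1 = 89.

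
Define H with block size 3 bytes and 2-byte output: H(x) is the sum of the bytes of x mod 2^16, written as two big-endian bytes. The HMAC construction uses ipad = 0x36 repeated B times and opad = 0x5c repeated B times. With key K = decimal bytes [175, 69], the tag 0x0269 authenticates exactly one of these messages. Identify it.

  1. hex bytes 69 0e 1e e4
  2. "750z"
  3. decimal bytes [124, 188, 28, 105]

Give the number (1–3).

3

Key decimal bytes [175, 69] = af 45 is 2 bytes ≤ B = 3; zero-pad to 3 bytes: K' = af 45 00.
K' ⊕ ipad = 99 73 36; K' ⊕ opad = f3 19 5c.
m1: inner = H(99 73 36 69 0e 1e e4) = 02 bb; tag = H(f3 19 5c 02 bb) = 0225
m2: inner = H(99 73 36 37 35 30 7a) = 02 58; tag = H(f3 19 5c 02 58) = 01c2
m3: inner = H(99 73 36 7c bc 1c 69) = 02 ff; tag = H(f3 19 5c 02 ff) = 0269 ← matches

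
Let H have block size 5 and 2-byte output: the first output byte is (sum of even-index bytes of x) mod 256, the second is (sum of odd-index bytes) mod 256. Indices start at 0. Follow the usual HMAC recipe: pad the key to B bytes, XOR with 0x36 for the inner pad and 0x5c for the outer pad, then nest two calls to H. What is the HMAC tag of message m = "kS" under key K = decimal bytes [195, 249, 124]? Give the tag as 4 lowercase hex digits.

Key decimal bytes [195, 249, 124] = c3 f9 7c is 3 bytes ≤ B = 5; zero-pad to 5 bytes: K' = c3 f9 7c 00 00.
K' ⊕ ipad = f5 cf 4a 36 36.  K' ⊕ opad = 9f a5 20 5c 5c.
Inner input = (K'⊕ipad) ∥ m = f5 cf 4a 36 36 ∥ 6b 53.
Inner hash: even-index sum = 456 mod 256 = 200; odd-index sum = 368 mod 256 = 112 → c8 70.
Outer input = (K'⊕opad) ∥ inner = 9f a5 20 5c 5c ∥ c8 70.
Outer hash (tag): even-index sum = 395 mod 256 = 139; odd-index sum = 457 mod 256 = 201 → 8b c9.

8bc9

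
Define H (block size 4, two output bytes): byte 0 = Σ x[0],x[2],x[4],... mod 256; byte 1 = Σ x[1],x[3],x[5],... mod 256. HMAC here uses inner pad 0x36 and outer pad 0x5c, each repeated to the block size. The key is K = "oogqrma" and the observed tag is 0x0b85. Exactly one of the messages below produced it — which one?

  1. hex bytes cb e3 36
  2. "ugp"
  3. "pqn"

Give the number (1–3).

2

Key "oogqrma" = 6f 6f 67 71 72 6d 61 is 7 bytes > B = 4, so hash it first: H(key) = a9 4d, then zero-pad to 4 bytes: K' = a9 4d 00 00.
K' ⊕ ipad = 9f 7b 36 36; K' ⊕ opad = f5 11 5c 5c.
m1: inner = H(9f 7b 36 36 cb e3 36) = d6 94; tag = H(f5 11 5c 5c d6 94) = 2701
m2: inner = H(9f 7b 36 36 75 67 70) = ba 18; tag = H(f5 11 5c 5c ba 18) = 0b85 ← matches
m3: inner = H(9f 7b 36 36 70 71 6e) = b3 22; tag = H(f5 11 5c 5c b3 22) = 048f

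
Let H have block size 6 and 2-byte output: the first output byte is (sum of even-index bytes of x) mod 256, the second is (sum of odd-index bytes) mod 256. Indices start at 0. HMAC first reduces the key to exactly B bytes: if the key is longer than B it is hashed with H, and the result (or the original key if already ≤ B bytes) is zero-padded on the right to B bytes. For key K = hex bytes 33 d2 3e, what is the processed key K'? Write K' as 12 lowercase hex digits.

33d23e000000

Key hex bytes 33 d2 3e is 3 bytes ≤ B = 6; zero-pad to 6 bytes: K' = 33 d2 3e 00 00 00.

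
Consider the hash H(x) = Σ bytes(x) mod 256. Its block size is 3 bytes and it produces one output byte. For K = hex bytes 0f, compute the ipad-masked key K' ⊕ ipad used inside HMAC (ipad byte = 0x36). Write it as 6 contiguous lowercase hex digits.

Key hex bytes 0f is 1 byte ≤ B = 3; zero-pad to 3 bytes: K' = 0f 00 00.
XOR each byte with 0x36: 0f⊕36=39, 00⊕36=36, 00⊕36=36.

393636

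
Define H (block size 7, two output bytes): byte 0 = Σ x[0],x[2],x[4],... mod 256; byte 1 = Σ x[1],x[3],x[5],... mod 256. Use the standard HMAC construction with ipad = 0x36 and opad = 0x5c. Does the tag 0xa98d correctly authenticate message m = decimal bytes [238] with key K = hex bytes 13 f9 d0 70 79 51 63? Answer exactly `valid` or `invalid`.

valid

Key hex bytes 13 f9 d0 70 79 51 63 is exactly B = 7 bytes: K' = 13 f9 d0 70 79 51 63.
K' ⊕ ipad = 25 cf e6 46 4f 67 55; K' ⊕ opad = 4f a5 8c 2c 25 0d 3f.
Inner hash: even-index sum = 431 mod 256 = 175; odd-index sum = 618 mod 256 = 106 → af 6a.
Outer hash (recomputed tag): even-index sum = 425 mod 256 = 169; odd-index sum = 397 mod 256 = 141 → a9 8d.
Recomputed tag = a98d; claimed = a98d → match.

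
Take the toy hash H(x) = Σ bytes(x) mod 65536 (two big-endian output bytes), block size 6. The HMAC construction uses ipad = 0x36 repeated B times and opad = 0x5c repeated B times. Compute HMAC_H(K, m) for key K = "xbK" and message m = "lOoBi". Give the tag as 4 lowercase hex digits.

Key "xbK" = 78 62 4b is 3 bytes ≤ B = 6; zero-pad to 6 bytes: K' = 78 62 4b 00 00 00.
K' ⊕ ipad = 4e 54 7d 36 36 36.  K' ⊕ opad = 24 3e 17 5c 5c 5c.
Inner input = (K'⊕ipad) ∥ m = 4e 54 7d 36 36 36 ∥ 6c 4f 6f 42 69.
Inner hash: sum = 78+84+125+54+54+54+108+79+111+66+105 = 918 → 03 96.
Outer input = (K'⊕opad) ∥ inner = 24 3e 17 5c 5c 5c ∥ 03 96.
Outer hash (tag): sum = 36+62+23+92+92+92+3+150 = 550 → 02 26.

0226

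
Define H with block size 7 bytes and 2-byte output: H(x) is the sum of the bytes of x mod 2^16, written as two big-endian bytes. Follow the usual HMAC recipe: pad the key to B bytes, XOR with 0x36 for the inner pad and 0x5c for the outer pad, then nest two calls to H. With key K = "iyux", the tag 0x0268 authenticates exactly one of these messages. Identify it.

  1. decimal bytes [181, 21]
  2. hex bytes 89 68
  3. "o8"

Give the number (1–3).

1

Key "iyux" = 69 79 75 78 is 4 bytes ≤ B = 7; zero-pad to 7 bytes: K' = 69 79 75 78 00 00 00.
K' ⊕ ipad = 5f 4f 43 4e 36 36 36; K' ⊕ opad = 35 25 29 24 5c 5c 5c.
m1: inner = H(5f 4f 43 4e 36 36 36 b5 15) = 02 ab; tag = H(35 25 29 24 5c 5c 5c 02 ab) = 0268 ← matches
m2: inner = H(5f 4f 43 4e 36 36 36 89 68) = 02 d2; tag = H(35 25 29 24 5c 5c 5c 02 d2) = 028f
m3: inner = H(5f 4f 43 4e 36 36 36 6f 38) = 02 88; tag = H(35 25 29 24 5c 5c 5c 02 88) = 0245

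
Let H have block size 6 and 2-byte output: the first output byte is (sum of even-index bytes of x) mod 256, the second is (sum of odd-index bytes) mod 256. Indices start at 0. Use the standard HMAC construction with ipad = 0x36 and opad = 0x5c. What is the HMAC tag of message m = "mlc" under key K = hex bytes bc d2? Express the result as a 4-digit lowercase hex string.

5e02

Key hex bytes bc d2 is 2 bytes ≤ B = 6; zero-pad to 6 bytes: K' = bc d2 00 00 00 00.
K' ⊕ ipad = 8a e4 36 36 36 36.  K' ⊕ opad = e0 8e 5c 5c 5c 5c.
Inner input = (K'⊕ipad) ∥ m = 8a e4 36 36 36 36 ∥ 6d 6c 63.
Inner hash: even-index sum = 454 mod 256 = 198; odd-index sum = 444 mod 256 = 188 → c6 bc.
Outer input = (K'⊕opad) ∥ inner = e0 8e 5c 5c 5c 5c ∥ c6 bc.
Outer hash (tag): even-index sum = 606 mod 256 = 94; odd-index sum = 514 mod 256 = 2 → 5e 02.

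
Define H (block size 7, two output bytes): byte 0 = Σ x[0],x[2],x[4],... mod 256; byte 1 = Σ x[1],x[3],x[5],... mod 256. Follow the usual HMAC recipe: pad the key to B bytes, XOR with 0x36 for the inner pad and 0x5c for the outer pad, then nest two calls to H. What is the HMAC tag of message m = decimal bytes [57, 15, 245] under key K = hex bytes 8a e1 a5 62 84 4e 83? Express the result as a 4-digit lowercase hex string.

Key hex bytes 8a e1 a5 62 84 4e 83 is exactly B = 7 bytes: K' = 8a e1 a5 62 84 4e 83.
K' ⊕ ipad = bc d7 93 54 b2 78 b5.  K' ⊕ opad = d6 bd f9 3e d8 12 df.
Inner input = (K'⊕ipad) ∥ m = bc d7 93 54 b2 78 b5 ∥ 39 0f f5.
Inner hash: even-index sum = 709 mod 256 = 197; odd-index sum = 721 mod 256 = 209 → c5 d1.
Outer input = (K'⊕opad) ∥ inner = d6 bd f9 3e d8 12 df ∥ c5 d1.
Outer hash (tag): even-index sum = 1111 mod 256 = 87; odd-index sum = 466 mod 256 = 210 → 57 d2.

57d2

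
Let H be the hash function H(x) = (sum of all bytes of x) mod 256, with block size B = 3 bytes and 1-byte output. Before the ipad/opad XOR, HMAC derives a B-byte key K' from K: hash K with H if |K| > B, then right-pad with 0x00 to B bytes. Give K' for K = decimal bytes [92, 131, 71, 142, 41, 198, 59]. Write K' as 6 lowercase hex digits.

de0000

|K| = 7 > B = 3, so first hash the key.
H(K): sum = 92+131+71+142+41+198+59 = 734; mod 256 = 222 → de.
Zero-pad H(K) = de to 3 bytes: K' = de 00 00.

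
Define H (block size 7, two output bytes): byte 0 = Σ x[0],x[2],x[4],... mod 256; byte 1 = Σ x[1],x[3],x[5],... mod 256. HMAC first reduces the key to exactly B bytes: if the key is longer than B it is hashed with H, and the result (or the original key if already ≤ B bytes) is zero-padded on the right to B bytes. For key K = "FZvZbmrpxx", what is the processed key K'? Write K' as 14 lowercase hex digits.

|K| = 10 > B = 7, so first hash the key.
H(K): even-index sum = 520 mod 256 = 8; odd-index sum = 521 mod 256 = 9 → 08 09.
Zero-pad H(K) = 08 09 to 7 bytes: K' = 08 09 00 00 00 00 00.

08090000000000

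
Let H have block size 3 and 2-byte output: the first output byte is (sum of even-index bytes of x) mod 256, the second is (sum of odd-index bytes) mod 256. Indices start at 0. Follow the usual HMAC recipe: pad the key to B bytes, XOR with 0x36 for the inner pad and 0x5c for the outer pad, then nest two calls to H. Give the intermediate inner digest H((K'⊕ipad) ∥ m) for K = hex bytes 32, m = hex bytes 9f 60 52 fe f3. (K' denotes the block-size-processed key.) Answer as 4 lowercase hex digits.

Key hex bytes 32 is 1 byte ≤ B = 3; zero-pad to 3 bytes: K' = 32 00 00.
K' ⊕ ipad = 04 36 36.
Inner input = 04 36 36 ∥ 9f 60 52 fe f3.
Inner hash: even-index sum = 408 mod 256 = 152; odd-index sum = 538 mod 256 = 26 → 98 1a.

981a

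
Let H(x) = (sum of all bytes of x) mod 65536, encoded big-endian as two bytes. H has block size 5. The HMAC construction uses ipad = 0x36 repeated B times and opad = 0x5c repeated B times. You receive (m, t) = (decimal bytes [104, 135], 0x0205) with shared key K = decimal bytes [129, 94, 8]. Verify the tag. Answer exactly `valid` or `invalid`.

invalid

Key decimal bytes [129, 94, 8] = 81 5e 08 is 3 bytes ≤ B = 5; zero-pad to 5 bytes: K' = 81 5e 08 00 00.
K' ⊕ ipad = b7 68 3e 36 36; K' ⊕ opad = dd 02 54 5c 5c.
Inner hash: sum = 183+104+62+54+54+104+135 = 696 → 02 b8.
Outer hash (recomputed tag): sum = 221+2+84+92+92+2+184 = 677 → 02 a5.
Recomputed tag = 02a5; claimed = 0205 → mismatch.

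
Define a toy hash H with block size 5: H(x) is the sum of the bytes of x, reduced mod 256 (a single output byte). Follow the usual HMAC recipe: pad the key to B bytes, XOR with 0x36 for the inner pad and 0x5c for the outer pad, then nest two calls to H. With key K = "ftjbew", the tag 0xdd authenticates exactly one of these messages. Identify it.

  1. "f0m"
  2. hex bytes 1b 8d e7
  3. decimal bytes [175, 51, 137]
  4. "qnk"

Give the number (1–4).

1

Key "ftjbew" = 66 74 6a 62 65 77 is 6 bytes > B = 5, so hash it first: H(key) = 82, then zero-pad to 5 bytes: K' = 82 00 00 00 00.
K' ⊕ ipad = b4 36 36 36 36; K' ⊕ opad = de 5c 5c 5c 5c.
m1: inner = H(b4 36 36 36 36 66 30 6d) = 8f; tag = H(de 5c 5c 5c 5c 8f) = dd ← matches
m2: inner = H(b4 36 36 36 36 1b 8d e7) = 1b; tag = H(de 5c 5c 5c 5c 1b) = 69
m3: inner = H(b4 36 36 36 36 af 33 89) = f7; tag = H(de 5c 5c 5c 5c f7) = 45
m4: inner = H(b4 36 36 36 36 71 6e 6b) = d6; tag = H(de 5c 5c 5c 5c d6) = 24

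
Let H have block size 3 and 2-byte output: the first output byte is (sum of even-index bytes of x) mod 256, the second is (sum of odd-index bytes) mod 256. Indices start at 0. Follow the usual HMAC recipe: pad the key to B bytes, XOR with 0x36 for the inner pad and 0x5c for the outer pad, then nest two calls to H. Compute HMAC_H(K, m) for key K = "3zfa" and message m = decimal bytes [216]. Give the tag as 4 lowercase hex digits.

e66c

Key "3zfa" = 33 7a 66 61 is 4 bytes > B = 3, so hash it first: H(key) = 99 db, then zero-pad to 3 bytes: K' = 99 db 00.
K' ⊕ ipad = af ed 36.  K' ⊕ opad = c5 87 5c.
Inner input = (K'⊕ipad) ∥ m = af ed 36 ∥ d8.
Inner hash: even-index sum = 229 mod 256 = 229; odd-index sum = 453 mod 256 = 197 → e5 c5.
Outer input = (K'⊕opad) ∥ inner = c5 87 5c ∥ e5 c5.
Outer hash (tag): even-index sum = 486 mod 256 = 230; odd-index sum = 364 mod 256 = 108 → e6 6c.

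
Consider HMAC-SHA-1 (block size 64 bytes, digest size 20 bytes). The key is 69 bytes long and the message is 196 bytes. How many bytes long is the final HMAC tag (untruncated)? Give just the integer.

The tag is one SHA-1 digest: 20 bytes.

20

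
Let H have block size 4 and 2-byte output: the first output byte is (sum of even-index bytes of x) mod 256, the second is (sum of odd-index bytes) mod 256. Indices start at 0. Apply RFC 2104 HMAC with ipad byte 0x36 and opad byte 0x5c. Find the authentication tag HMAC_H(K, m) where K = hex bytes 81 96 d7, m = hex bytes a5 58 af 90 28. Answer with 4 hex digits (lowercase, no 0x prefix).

7ce4

Key hex bytes 81 96 d7 is 3 bytes ≤ B = 4; zero-pad to 4 bytes: K' = 81 96 d7 00.
K' ⊕ ipad = b7 a0 e1 36.  K' ⊕ opad = dd ca 8b 5c.
Inner input = (K'⊕ipad) ∥ m = b7 a0 e1 36 ∥ a5 58 af 90 28.
Inner hash: even-index sum = 788 mod 256 = 20; odd-index sum = 446 mod 256 = 190 → 14 be.
Outer input = (K'⊕opad) ∥ inner = dd ca 8b 5c ∥ 14 be.
Outer hash (tag): even-index sum = 380 mod 256 = 124; odd-index sum = 484 mod 256 = 228 → 7c e4.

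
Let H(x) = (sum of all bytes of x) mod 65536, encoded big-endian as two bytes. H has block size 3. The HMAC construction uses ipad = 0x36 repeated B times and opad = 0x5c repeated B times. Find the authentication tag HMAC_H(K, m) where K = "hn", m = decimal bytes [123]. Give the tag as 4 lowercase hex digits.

012a

Key "hn" = 68 6e is 2 bytes ≤ B = 3; zero-pad to 3 bytes: K' = 68 6e 00.
K' ⊕ ipad = 5e 58 36.  K' ⊕ opad = 34 32 5c.
Inner input = (K'⊕ipad) ∥ m = 5e 58 36 ∥ 7b.
Inner hash: sum = 94+88+54+123 = 359 → 01 67.
Outer input = (K'⊕opad) ∥ inner = 34 32 5c ∥ 01 67.
Outer hash (tag): sum = 52+50+92+1+103 = 298 → 01 2a.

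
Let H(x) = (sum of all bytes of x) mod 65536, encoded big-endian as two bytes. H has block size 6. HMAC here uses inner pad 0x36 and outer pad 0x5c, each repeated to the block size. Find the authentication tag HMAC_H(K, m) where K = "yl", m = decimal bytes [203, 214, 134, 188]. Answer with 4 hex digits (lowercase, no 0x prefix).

022d

Key "yl" = 79 6c is 2 bytes ≤ B = 6; zero-pad to 6 bytes: K' = 79 6c 00 00 00 00.
K' ⊕ ipad = 4f 5a 36 36 36 36.  K' ⊕ opad = 25 30 5c 5c 5c 5c.
Inner input = (K'⊕ipad) ∥ m = 4f 5a 36 36 36 36 ∥ cb d6 86 bc.
Inner hash: sum = 79+90+54+54+54+54+203+214+134+188 = 1124 → 04 64.
Outer input = (K'⊕opad) ∥ inner = 25 30 5c 5c 5c 5c ∥ 04 64.
Outer hash (tag): sum = 37+48+92+92+92+92+4+100 = 557 → 02 2d.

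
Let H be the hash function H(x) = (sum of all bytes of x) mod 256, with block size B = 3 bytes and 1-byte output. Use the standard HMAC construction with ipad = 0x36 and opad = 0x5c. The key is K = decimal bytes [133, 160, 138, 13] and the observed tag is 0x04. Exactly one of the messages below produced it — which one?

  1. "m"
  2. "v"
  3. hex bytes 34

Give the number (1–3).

2

Key decimal bytes [133, 160, 138, 13] = 85 a0 8a 0d is 4 bytes > B = 3, so hash it first: H(key) = bc, then zero-pad to 3 bytes: K' = bc 00 00.
K' ⊕ ipad = 8a 36 36; K' ⊕ opad = e0 5c 5c.
m1: inner = H(8a 36 36 6d) = 63; tag = H(e0 5c 5c 63) = fb
m2: inner = H(8a 36 36 76) = 6c; tag = H(e0 5c 5c 6c) = 04 ← matches
m3: inner = H(8a 36 36 34) = 2a; tag = H(e0 5c 5c 2a) = c2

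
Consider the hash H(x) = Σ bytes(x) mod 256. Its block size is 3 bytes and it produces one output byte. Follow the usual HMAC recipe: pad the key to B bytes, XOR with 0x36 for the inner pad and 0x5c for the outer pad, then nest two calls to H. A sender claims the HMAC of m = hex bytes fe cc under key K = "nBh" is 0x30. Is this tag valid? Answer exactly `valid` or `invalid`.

Key "nBh" = 6e 42 68 is exactly B = 3 bytes: K' = 6e 42 68.
K' ⊕ ipad = 58 74 5e; K' ⊕ opad = 32 1e 34.
Inner hash: sum = 88+116+94+254+204 = 756; mod 256 = 244 → f4.
Outer hash (recomputed tag): sum = 50+30+52+244 = 376; mod 256 = 120 → 78.
Recomputed tag = 78; claimed = 30 → mismatch.

invalid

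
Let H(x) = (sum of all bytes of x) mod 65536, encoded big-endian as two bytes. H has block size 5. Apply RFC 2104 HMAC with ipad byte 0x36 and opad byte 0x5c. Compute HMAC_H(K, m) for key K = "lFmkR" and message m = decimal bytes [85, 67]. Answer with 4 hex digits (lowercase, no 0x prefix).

Key "lFmkR" = 6c 46 6d 6b 52 is exactly B = 5 bytes: K' = 6c 46 6d 6b 52.
K' ⊕ ipad = 5a 70 5b 5d 64.  K' ⊕ opad = 30 1a 31 37 0e.
Inner input = (K'⊕ipad) ∥ m = 5a 70 5b 5d 64 ∥ 55 43.
Inner hash: sum = 90+112+91+93+100+85+67 = 638 → 02 7e.
Outer input = (K'⊕opad) ∥ inner = 30 1a 31 37 0e ∥ 02 7e.
Outer hash (tag): sum = 48+26+49+55+14+2+126 = 320 → 01 40.

0140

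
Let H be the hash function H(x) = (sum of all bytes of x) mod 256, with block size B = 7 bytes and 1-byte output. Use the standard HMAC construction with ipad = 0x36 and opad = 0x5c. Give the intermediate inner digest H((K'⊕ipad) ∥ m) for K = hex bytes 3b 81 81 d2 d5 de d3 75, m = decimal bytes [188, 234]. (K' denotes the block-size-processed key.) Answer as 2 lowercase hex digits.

26

Key hex bytes 3b 81 81 d2 d5 de d3 75 is 8 bytes > B = 7, so hash it first: H(key) = 0a, then zero-pad to 7 bytes: K' = 0a 00 00 00 00 00 00.
K' ⊕ ipad = 3c 36 36 36 36 36 36.
Inner input = 3c 36 36 36 36 36 36 ∥ bc ea.
Inner hash: sum = 60+54+54+54+54+54+54+188+234 = 806; mod 256 = 38 → 26.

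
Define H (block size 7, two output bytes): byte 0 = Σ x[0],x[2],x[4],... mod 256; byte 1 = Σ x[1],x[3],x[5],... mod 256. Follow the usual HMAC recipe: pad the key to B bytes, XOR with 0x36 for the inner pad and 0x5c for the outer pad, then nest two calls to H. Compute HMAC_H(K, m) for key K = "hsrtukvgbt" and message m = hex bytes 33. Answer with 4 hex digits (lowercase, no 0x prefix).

49dc

Key "hsrtukvgbt" = 68 73 72 74 75 6b 76 67 62 74 is 10 bytes > B = 7, so hash it first: H(key) = 27 2d, then zero-pad to 7 bytes: K' = 27 2d 00 00 00 00 00.
K' ⊕ ipad = 11 1b 36 36 36 36 36.  K' ⊕ opad = 7b 71 5c 5c 5c 5c 5c.
Inner input = (K'⊕ipad) ∥ m = 11 1b 36 36 36 36 36 ∥ 33.
Inner hash: even-index sum = 179 mod 256 = 179; odd-index sum = 186 mod 256 = 186 → b3 ba.
Outer input = (K'⊕opad) ∥ inner = 7b 71 5c 5c 5c 5c 5c ∥ b3 ba.
Outer hash (tag): even-index sum = 585 mod 256 = 73; odd-index sum = 476 mod 256 = 220 → 49 dc.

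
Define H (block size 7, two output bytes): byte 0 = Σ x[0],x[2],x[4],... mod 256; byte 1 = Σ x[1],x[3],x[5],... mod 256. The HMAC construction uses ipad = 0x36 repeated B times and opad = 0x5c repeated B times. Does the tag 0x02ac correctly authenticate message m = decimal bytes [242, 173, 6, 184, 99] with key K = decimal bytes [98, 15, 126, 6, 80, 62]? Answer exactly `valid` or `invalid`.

invalid

Key decimal bytes [98, 15, 126, 6, 80, 62] = 62 0f 7e 06 50 3e is 6 bytes ≤ B = 7; zero-pad to 7 bytes: K' = 62 0f 7e 06 50 3e 00.
K' ⊕ ipad = 54 39 48 30 66 08 36; K' ⊕ opad = 3e 53 22 5a 0c 62 5c.
Inner hash: even-index sum = 669 mod 256 = 157; odd-index sum = 460 mod 256 = 204 → 9d cc.
Outer hash (recomputed tag): even-index sum = 404 mod 256 = 148; odd-index sum = 428 mod 256 = 172 → 94 ac.
Recomputed tag = 94ac; claimed = 02ac → mismatch.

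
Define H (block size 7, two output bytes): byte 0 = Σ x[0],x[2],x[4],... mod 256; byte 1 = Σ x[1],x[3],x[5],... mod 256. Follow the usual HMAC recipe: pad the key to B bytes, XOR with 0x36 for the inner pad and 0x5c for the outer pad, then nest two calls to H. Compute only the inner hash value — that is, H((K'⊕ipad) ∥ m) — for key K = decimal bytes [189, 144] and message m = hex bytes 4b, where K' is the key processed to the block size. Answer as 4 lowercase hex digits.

2d5d

Key decimal bytes [189, 144] = bd 90 is 2 bytes ≤ B = 7; zero-pad to 7 bytes: K' = bd 90 00 00 00 00 00.
K' ⊕ ipad = 8b a6 36 36 36 36 36.
Inner input = 8b a6 36 36 36 36 36 ∥ 4b.
Inner hash: even-index sum = 301 mod 256 = 45; odd-index sum = 349 mod 256 = 93 → 2d 5d.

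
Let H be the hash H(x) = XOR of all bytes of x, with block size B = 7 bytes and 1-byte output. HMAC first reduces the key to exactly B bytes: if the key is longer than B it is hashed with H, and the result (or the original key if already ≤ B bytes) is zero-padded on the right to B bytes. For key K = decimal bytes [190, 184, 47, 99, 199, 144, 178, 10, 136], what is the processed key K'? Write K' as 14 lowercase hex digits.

2d000000000000

|K| = 9 > B = 7, so first hash the key.
H(K): XOR be⊕b8⊕2f⊕63⊕c7⊕90⊕b2⊕0a⊕88 = 2d.
Zero-pad H(K) = 2d to 7 bytes: K' = 2d 00 00 00 00 00 00.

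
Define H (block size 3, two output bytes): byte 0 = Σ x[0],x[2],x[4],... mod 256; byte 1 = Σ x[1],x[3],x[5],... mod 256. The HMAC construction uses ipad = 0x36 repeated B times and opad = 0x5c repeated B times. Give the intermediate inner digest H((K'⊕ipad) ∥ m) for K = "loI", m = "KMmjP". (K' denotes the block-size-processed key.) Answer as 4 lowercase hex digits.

Key "loI" = 6c 6f 49 is exactly B = 3 bytes: K' = 6c 6f 49.
K' ⊕ ipad = 5a 59 7f.
Inner input = 5a 59 7f ∥ 4b 4d 6d 6a 50.
Inner hash: even-index sum = 400 mod 256 = 144; odd-index sum = 353 mod 256 = 97 → 90 61.

9061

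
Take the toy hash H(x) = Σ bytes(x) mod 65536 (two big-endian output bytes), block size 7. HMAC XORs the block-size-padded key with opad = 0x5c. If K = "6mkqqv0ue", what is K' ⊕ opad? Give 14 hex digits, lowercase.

Key "6mkqqv0ue" = 36 6d 6b 71 71 76 30 75 65 is 9 bytes > B = 7, so hash it first: H(key) = 03 70, then zero-pad to 7 bytes: K' = 03 70 00 00 00 00 00.
XOR each byte with 0x5c: 03⊕5c=5f, 70⊕5c=2c, 00⊕5c=5c, 00⊕5c=5c, 00⊕5c=5c, 00⊕5c=5c, 00⊕5c=5c.

5f2c5c5c5c5c5c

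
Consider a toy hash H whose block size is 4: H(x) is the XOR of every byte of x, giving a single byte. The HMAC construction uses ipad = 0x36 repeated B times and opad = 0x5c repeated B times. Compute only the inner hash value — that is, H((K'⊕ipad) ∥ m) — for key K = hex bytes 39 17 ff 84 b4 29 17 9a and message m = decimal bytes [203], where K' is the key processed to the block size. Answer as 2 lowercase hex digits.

8e

Key hex bytes 39 17 ff 84 b4 29 17 9a is 8 bytes > B = 4, so hash it first: H(key) = 45, then zero-pad to 4 bytes: K' = 45 00 00 00.
K' ⊕ ipad = 73 36 36 36.
Inner input = 73 36 36 36 ∥ cb.
Inner hash: XOR 73⊕36⊕36⊕36⊕cb = 8e.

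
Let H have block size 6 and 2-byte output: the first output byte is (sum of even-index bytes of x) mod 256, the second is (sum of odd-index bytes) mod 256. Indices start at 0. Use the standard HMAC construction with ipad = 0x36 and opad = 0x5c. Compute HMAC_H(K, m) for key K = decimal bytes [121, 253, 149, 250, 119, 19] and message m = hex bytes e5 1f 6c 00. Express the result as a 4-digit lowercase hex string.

Key decimal bytes [121, 253, 149, 250, 119, 19] = 79 fd 95 fa 77 13 is exactly B = 6 bytes: K' = 79 fd 95 fa 77 13.
K' ⊕ ipad = 4f cb a3 cc 41 25.  K' ⊕ opad = 25 a1 c9 a6 2b 4f.
Inner input = (K'⊕ipad) ∥ m = 4f cb a3 cc 41 25 ∥ e5 1f 6c 00.
Inner hash: even-index sum = 644 mod 256 = 132; odd-index sum = 475 mod 256 = 219 → 84 db.
Outer input = (K'⊕opad) ∥ inner = 25 a1 c9 a6 2b 4f ∥ 84 db.
Outer hash (tag): even-index sum = 413 mod 256 = 157; odd-index sum = 625 mod 256 = 113 → 9d 71.

9d71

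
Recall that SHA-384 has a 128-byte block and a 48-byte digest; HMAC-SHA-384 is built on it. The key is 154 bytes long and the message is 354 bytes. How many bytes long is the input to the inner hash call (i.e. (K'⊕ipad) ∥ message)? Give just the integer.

Key is 154 > 128 bytes, so it is hashed to 48 bytes then zero-padded to 128: |K'| = 128.
Inner input = (K'⊕ipad) ∥ m → 128 + 354 = 482 bytes.

482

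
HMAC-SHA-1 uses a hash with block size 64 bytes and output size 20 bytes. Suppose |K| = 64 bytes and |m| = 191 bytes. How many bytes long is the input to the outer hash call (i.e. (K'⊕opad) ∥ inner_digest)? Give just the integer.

Key is 64 ≤ 64 bytes, zero-padded: |K'| = 64.
Outer input = (K'⊕opad) ∥ H(inner) → 64 + 20 = 84 bytes.

84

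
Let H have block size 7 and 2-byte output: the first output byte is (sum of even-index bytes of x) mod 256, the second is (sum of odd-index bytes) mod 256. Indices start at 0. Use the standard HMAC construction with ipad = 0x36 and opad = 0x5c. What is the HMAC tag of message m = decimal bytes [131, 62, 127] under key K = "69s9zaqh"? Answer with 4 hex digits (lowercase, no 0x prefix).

Key "69s9zaqh" = 36 39 73 39 7a 61 71 68 is 8 bytes > B = 7, so hash it first: H(key) = 94 3b, then zero-pad to 7 bytes: K' = 94 3b 00 00 00 00 00.
K' ⊕ ipad = a2 0d 36 36 36 36 36.  K' ⊕ opad = c8 67 5c 5c 5c 5c 5c.
Inner input = (K'⊕ipad) ∥ m = a2 0d 36 36 36 36 36 ∥ 83 3e 7f.
Inner hash: even-index sum = 386 mod 256 = 130; odd-index sum = 379 mod 256 = 123 → 82 7b.
Outer input = (K'⊕opad) ∥ inner = c8 67 5c 5c 5c 5c 5c ∥ 82 7b.
Outer hash (tag): even-index sum = 599 mod 256 = 87; odd-index sum = 417 mod 256 = 161 → 57 a1.

57a1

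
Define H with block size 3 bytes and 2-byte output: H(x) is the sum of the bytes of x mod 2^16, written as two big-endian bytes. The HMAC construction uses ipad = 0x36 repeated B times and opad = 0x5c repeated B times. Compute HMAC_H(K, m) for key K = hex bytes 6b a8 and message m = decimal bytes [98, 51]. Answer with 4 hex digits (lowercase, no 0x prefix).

Key hex bytes 6b a8 is 2 bytes ≤ B = 3; zero-pad to 3 bytes: K' = 6b a8 00.
K' ⊕ ipad = 5d 9e 36.  K' ⊕ opad = 37 f4 5c.
Inner input = (K'⊕ipad) ∥ m = 5d 9e 36 ∥ 62 33.
Inner hash: sum = 93+158+54+98+51 = 454 → 01 c6.
Outer input = (K'⊕opad) ∥ inner = 37 f4 5c ∥ 01 c6.
Outer hash (tag): sum = 55+244+92+1+198 = 590 → 02 4e.

024e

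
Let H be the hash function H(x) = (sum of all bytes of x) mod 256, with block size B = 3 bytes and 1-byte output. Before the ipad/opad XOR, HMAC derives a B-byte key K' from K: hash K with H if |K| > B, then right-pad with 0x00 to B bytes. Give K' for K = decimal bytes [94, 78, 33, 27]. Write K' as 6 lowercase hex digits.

|K| = 4 > B = 3, so first hash the key.
H(K): sum = 94+78+33+27 = 232 → e8.
Zero-pad H(K) = e8 to 3 bytes: K' = e8 00 00.

e80000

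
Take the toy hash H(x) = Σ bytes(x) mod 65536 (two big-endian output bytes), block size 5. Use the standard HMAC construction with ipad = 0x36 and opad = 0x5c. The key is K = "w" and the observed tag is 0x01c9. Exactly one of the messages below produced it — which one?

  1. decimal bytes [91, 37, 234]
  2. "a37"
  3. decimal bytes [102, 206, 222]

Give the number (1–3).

Key "w" = 77 is 1 byte ≤ B = 5; zero-pad to 5 bytes: K' = 77 00 00 00 00.
K' ⊕ ipad = 41 36 36 36 36; K' ⊕ opad = 2b 5c 5c 5c 5c.
m1: inner = H(41 36 36 36 36 5b 25 ea) = 02 83; tag = H(2b 5c 5c 5c 5c 02 83) = 0220
m2: inner = H(41 36 36 36 36 61 33 37) = 01 e4; tag = H(2b 5c 5c 5c 5c 01 e4) = 0280
m3: inner = H(41 36 36 36 36 66 ce de) = 03 2b; tag = H(2b 5c 5c 5c 5c 03 2b) = 01c9 ← matches

3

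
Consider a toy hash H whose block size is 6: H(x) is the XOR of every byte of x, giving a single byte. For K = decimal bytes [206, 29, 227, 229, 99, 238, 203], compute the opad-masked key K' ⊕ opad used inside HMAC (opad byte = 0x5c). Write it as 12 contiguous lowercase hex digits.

cf5c5c5c5c5c

Key decimal bytes [206, 29, 227, 229, 99, 238, 203] = ce 1d e3 e5 63 ee cb is 7 bytes > B = 6, so hash it first: H(key) = 93, then zero-pad to 6 bytes: K' = 93 00 00 00 00 00.
XOR each byte with 0x5c: 93⊕5c=cf, 00⊕5c=5c, 00⊕5c=5c, 00⊕5c=5c, 00⊕5c=5c, 00⊕5c=5c.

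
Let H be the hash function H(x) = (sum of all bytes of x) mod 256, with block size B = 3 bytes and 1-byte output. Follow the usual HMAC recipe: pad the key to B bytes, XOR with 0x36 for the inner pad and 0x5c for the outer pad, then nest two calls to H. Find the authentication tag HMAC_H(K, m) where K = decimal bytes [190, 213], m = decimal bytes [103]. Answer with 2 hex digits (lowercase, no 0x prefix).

cf

Key decimal bytes [190, 213] = be d5 is 2 bytes ≤ B = 3; zero-pad to 3 bytes: K' = be d5 00.
K' ⊕ ipad = 88 e3 36.  K' ⊕ opad = e2 89 5c.
Inner input = (K'⊕ipad) ∥ m = 88 e3 36 ∥ 67.
Inner hash: sum = 136+227+54+103 = 520; mod 256 = 8 → 08.
Outer input = (K'⊕opad) ∥ inner = e2 89 5c ∥ 08.
Outer hash (tag): sum = 226+137+92+8 = 463; mod 256 = 207 → cf.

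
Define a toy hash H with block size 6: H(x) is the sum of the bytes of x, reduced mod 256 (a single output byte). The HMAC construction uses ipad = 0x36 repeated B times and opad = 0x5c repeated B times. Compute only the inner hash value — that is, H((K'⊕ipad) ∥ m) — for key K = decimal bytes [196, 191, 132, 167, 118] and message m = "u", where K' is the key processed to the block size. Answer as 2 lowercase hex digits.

a9

Key decimal bytes [196, 191, 132, 167, 118] = c4 bf 84 a7 76 is 5 bytes ≤ B = 6; zero-pad to 6 bytes: K' = c4 bf 84 a7 76 00.
K' ⊕ ipad = f2 89 b2 91 40 36.
Inner input = f2 89 b2 91 40 36 ∥ 75.
Inner hash: sum = 242+137+178+145+64+54+117 = 937; mod 256 = 169 → a9.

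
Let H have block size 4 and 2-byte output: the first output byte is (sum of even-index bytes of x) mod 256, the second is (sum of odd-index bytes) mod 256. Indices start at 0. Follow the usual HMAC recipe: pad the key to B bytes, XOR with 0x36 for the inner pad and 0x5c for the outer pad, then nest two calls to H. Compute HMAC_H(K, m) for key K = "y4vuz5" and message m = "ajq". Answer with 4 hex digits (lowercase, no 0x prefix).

Key "y4vuz5" = 79 34 76 75 7a 35 is 6 bytes > B = 4, so hash it first: H(key) = 69 de, then zero-pad to 4 bytes: K' = 69 de 00 00.
K' ⊕ ipad = 5f e8 36 36.  K' ⊕ opad = 35 82 5c 5c.
Inner input = (K'⊕ipad) ∥ m = 5f e8 36 36 ∥ 61 6a 71.
Inner hash: even-index sum = 359 mod 256 = 103; odd-index sum = 392 mod 256 = 136 → 67 88.
Outer input = (K'⊕opad) ∥ inner = 35 82 5c 5c ∥ 67 88.
Outer hash (tag): even-index sum = 248 mod 256 = 248; odd-index sum = 358 mod 256 = 102 → f8 66.

f866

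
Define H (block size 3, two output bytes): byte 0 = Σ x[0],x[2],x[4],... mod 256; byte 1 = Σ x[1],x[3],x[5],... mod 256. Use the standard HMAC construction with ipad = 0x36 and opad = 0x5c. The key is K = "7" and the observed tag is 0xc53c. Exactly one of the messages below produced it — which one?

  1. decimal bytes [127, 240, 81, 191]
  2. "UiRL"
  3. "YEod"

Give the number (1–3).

3

Key "7" = 37 is 1 byte ≤ B = 3; zero-pad to 3 bytes: K' = 37 00 00.
K' ⊕ ipad = 01 36 36; K' ⊕ opad = 6b 5c 5c.
m1: inner = H(01 36 36 7f f0 51 bf) = e6 06; tag = H(6b 5c 5c e6 06) = cd42
m2: inner = H(01 36 36 55 69 52 4c) = ec dd; tag = H(6b 5c 5c ec dd) = a448
m3: inner = H(01 36 36 59 45 6f 64) = e0 fe; tag = H(6b 5c 5c e0 fe) = c53c ← matches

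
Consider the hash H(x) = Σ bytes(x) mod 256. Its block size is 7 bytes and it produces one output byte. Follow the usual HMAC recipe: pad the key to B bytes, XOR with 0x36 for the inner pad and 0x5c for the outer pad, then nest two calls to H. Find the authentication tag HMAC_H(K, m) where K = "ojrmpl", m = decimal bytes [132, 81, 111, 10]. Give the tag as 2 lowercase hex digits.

Key "ojrmpl" = 6f 6a 72 6d 70 6c is 6 bytes ≤ B = 7; zero-pad to 7 bytes: K' = 6f 6a 72 6d 70 6c 00.
K' ⊕ ipad = 59 5c 44 5b 46 5a 36.  K' ⊕ opad = 33 36 2e 31 2c 30 5c.
Inner input = (K'⊕ipad) ∥ m = 59 5c 44 5b 46 5a 36 ∥ 84 51 6f 0a.
Inner hash: sum = 89+92+68+91+70+90+54+132+81+111+10 = 888; mod 256 = 120 → 78.
Outer input = (K'⊕opad) ∥ inner = 33 36 2e 31 2c 30 5c ∥ 78.
Outer hash (tag): sum = 51+54+46+49+44+48+92+120 = 504; mod 256 = 248 → f8.

f8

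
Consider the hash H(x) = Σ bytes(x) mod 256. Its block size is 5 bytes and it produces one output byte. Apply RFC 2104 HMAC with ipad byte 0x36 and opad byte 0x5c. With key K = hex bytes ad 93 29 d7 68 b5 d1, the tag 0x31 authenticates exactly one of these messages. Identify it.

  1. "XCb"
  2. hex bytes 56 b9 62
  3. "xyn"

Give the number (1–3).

3

Key hex bytes ad 93 29 d7 68 b5 d1 is 7 bytes > B = 5, so hash it first: H(key) = 2e, then zero-pad to 5 bytes: K' = 2e 00 00 00 00.
K' ⊕ ipad = 18 36 36 36 36; K' ⊕ opad = 72 5c 5c 5c 5c.
m1: inner = H(18 36 36 36 36 58 43 62) = ed; tag = H(72 5c 5c 5c 5c ed) = cf
m2: inner = H(18 36 36 36 36 56 b9 62) = 61; tag = H(72 5c 5c 5c 5c 61) = 43
m3: inner = H(18 36 36 36 36 78 79 6e) = 4f; tag = H(72 5c 5c 5c 5c 4f) = 31 ← matches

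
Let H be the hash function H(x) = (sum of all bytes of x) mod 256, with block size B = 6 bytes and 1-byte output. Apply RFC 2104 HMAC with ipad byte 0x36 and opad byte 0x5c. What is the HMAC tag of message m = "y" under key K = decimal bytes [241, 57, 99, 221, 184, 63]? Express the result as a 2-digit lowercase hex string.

3f

Key decimal bytes [241, 57, 99, 221, 184, 63] = f1 39 63 dd b8 3f is exactly B = 6 bytes: K' = f1 39 63 dd b8 3f.
K' ⊕ ipad = c7 0f 55 eb 8e 09.  K' ⊕ opad = ad 65 3f 81 e4 63.
Inner input = (K'⊕ipad) ∥ m = c7 0f 55 eb 8e 09 ∥ 79.
Inner hash: sum = 199+15+85+235+142+9+121 = 806; mod 256 = 38 → 26.
Outer input = (K'⊕opad) ∥ inner = ad 65 3f 81 e4 63 ∥ 26.
Outer hash (tag): sum = 173+101+63+129+228+99+38 = 831; mod 256 = 63 → 3f.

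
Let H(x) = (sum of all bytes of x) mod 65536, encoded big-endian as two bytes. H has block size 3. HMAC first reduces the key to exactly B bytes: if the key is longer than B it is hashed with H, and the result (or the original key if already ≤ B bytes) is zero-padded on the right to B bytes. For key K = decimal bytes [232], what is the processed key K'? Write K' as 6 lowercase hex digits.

e80000

Key decimal bytes [232] = e8 is 1 byte ≤ B = 3; zero-pad to 3 bytes: K' = e8 00 00.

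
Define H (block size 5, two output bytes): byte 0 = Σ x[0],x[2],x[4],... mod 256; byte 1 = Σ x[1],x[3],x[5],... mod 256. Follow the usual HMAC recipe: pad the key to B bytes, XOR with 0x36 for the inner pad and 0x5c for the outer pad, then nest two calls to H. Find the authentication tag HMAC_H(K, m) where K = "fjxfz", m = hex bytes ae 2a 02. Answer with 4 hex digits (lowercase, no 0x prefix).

Key "fjxfz" = 66 6a 78 66 7a is exactly B = 5 bytes: K' = 66 6a 78 66 7a.
K' ⊕ ipad = 50 5c 4e 50 4c.  K' ⊕ opad = 3a 36 24 3a 26.
Inner input = (K'⊕ipad) ∥ m = 50 5c 4e 50 4c ∥ ae 2a 02.
Inner hash: even-index sum = 276 mod 256 = 20; odd-index sum = 348 mod 256 = 92 → 14 5c.
Outer input = (K'⊕opad) ∥ inner = 3a 36 24 3a 26 ∥ 14 5c.
Outer hash (tag): even-index sum = 224 mod 256 = 224; odd-index sum = 132 mod 256 = 132 → e0 84.

e084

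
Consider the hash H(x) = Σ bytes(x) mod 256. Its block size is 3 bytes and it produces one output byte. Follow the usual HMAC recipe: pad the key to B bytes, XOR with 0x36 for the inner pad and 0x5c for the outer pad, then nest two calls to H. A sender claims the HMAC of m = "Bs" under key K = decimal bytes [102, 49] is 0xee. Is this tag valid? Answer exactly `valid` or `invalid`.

Key decimal bytes [102, 49] = 66 31 is 2 bytes ≤ B = 3; zero-pad to 3 bytes: K' = 66 31 00.
K' ⊕ ipad = 50 07 36; K' ⊕ opad = 3a 6d 5c.
Inner hash: sum = 80+7+54+66+115 = 322; mod 256 = 66 → 42.
Outer hash (recomputed tag): sum = 58+109+92+66 = 325; mod 256 = 69 → 45.
Recomputed tag = 45; claimed = ee → mismatch.

invalid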